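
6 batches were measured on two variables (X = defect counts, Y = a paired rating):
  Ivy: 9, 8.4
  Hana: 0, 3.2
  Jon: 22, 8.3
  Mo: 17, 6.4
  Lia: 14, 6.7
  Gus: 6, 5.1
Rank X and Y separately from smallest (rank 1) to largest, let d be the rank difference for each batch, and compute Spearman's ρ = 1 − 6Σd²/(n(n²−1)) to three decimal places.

0.600

Ranks of variable 1: 3, 1, 6, 5, 4, 2
Ranks of variable 2: 6, 1, 5, 3, 4, 2
d = r₁ − r₂: -3, 0, 1, 2, 0, 0
d²: 9, 0, 1, 4, 0, 0; Σd² = 14
ρ = 1 − 6·14/(6·35) = 1 − 84/210 = 0.600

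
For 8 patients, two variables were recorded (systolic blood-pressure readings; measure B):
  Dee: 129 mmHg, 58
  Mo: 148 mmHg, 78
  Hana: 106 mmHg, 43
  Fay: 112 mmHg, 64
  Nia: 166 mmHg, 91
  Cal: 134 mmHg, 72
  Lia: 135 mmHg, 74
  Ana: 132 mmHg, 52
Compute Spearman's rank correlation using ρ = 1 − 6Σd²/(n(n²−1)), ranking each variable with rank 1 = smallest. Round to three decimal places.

0.905

Ranks of variable 1: 3, 7, 1, 2, 8, 5, 6, 4
Ranks of variable 2: 3, 7, 1, 4, 8, 5, 6, 2
d = r₁ − r₂: 0, 0, 0, -2, 0, 0, 0, 2
d²: 0, 0, 0, 4, 0, 0, 0, 4; Σd² = 8
ρ = 1 − 6·8/(8·63) = 1 − 48/504 = 0.905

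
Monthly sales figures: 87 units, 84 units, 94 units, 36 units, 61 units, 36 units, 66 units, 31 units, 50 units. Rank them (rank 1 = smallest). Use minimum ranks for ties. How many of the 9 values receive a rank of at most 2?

3

Sorted (ascending): 31, 36, 36, 50, 61, 66, 84, 87, 94
The 2 values of 36 occupy positions 2–3 → each gets rank 2.
Ranks ≤ 2: {1, 2, 2} → 3 values.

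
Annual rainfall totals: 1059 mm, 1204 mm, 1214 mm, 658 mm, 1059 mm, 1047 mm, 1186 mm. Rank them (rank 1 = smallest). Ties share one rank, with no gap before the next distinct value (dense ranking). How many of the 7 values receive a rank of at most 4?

Sorted (ascending): 658, 1047, 1059, 1059, 1186, 1204, 1214
The 2 values of 1059 share dense rank 3.
Remaining distinct values take the next consecutive integers.
Ranks ≤ 4: {1, 2, 3, 3, 4} → 5 values.

5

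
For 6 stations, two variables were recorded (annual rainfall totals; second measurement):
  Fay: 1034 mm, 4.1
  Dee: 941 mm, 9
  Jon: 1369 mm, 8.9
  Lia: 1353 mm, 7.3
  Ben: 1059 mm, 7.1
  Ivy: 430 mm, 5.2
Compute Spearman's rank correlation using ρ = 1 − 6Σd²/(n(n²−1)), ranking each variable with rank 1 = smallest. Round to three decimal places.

0.314

Ranks of variable 1: 3, 2, 6, 5, 4, 1
Ranks of variable 2: 1, 6, 5, 4, 3, 2
d = r₁ − r₂: 2, -4, 1, 1, 1, -1
d²: 4, 16, 1, 1, 1, 1; Σd² = 24
ρ = 1 − 6·24/(6·35) = 1 − 144/210 = 0.314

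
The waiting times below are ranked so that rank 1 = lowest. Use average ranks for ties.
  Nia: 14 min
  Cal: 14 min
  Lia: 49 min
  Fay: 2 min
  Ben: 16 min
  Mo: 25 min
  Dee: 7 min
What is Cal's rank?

3.5

Sorted (ascending): 2, 7, 14, 14, 16, 25, 49
The 2 values of 14 occupy positions 3–4 → average rank (3+4)/2 = 3.5.
Cal has value 14 min → rank 3.5.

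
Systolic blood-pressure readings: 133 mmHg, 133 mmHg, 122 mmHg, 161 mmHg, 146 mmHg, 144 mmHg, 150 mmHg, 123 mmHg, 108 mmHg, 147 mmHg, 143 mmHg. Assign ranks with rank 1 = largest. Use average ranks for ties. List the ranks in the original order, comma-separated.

7.5, 7.5, 10, 1, 4, 5, 2, 9, 11, 3, 6

Sorted (descending): 161, 150, 147, 146, 144, 143, 133, 133, 123, 122, 108
The 2 values of 133 occupy positions 7–8 → average rank (7+8)/2 = 7.5.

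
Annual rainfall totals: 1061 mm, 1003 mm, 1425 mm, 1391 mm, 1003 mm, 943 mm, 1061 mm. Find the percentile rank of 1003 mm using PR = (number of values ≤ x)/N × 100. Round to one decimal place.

42.9

N = 7.
Strictly below 1003: 1. Equal to 1003: 2.
PR = 3/7 × 100 = 42.9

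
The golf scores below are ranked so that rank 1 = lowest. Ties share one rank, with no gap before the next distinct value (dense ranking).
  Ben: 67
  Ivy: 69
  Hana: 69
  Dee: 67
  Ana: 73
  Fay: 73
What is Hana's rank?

2

Sorted (ascending): 67, 67, 69, 69, 73, 73
The 2 values of 67 share dense rank 1.
The 2 values of 69 share dense rank 2.
The 2 values of 73 share dense rank 3.
Hana has value 69 → rank 2.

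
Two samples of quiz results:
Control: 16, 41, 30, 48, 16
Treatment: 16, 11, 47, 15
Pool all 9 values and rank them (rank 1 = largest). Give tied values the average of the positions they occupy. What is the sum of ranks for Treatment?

Sorted (descending): 48, 47, 41, 30, 16, 16, 16, 15, 11
The 3 values of 16 occupy positions 5–7 → average rank 6.
Treatment values → pooled ranks: 16→6, 11→9, 47→2, 15→8
Rank sum = 6 + 9 + 2 + 8 = 25

25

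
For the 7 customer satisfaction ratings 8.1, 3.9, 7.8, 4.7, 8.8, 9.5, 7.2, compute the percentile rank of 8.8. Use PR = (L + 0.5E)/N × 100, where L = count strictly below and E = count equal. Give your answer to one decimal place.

N = 7.
Strictly below 8.8: 5. Equal to 8.8: 1.
PR = (5 + 0.5·1)/7 × 100 = 78.6

78.6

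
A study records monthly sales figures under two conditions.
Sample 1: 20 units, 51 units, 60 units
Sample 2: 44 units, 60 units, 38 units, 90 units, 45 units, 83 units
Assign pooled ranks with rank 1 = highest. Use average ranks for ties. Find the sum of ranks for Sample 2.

27.5

Sorted (descending): 90, 83, 60, 60, 51, 45, 44, 38, 20
The 2 values of 60 occupy positions 3–4 → average rank (3+4)/2 = 3.5.
Sample 2 values → pooled ranks: 44→7, 60→3.5, 38→8, 90→1, 45→6, 83→2
Rank sum = 7 + 3.5 + 8 + 1 + 6 + 2 = 27.5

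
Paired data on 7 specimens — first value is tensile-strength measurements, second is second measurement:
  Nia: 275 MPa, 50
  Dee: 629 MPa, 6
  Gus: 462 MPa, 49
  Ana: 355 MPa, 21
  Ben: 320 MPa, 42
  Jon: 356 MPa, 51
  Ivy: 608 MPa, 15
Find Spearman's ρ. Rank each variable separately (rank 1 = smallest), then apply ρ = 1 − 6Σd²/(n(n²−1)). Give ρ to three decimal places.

Ranks of variable 1: 1, 7, 5, 3, 2, 4, 6
Ranks of variable 2: 6, 1, 5, 3, 4, 7, 2
d = r₁ − r₂: -5, 6, 0, 0, -2, -3, 4
d²: 25, 36, 0, 0, 4, 9, 16; Σd² = 90
ρ = 1 − 6·90/(7·48) = 1 − 540/336 = -0.607

-0.607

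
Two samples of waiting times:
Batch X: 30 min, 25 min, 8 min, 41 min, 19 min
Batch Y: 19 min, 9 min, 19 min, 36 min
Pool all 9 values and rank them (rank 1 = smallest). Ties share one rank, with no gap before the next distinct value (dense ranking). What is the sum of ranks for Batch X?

20

Sorted (ascending): 8, 9, 19, 19, 19, 25, 30, 36, 41
The 3 values of 19 share dense rank 3.
Remaining distinct values take the next consecutive integers.
Batch X values → pooled ranks: 30→5, 25→4, 8→1, 41→7, 19→3
Rank sum = 5 + 4 + 1 + 7 + 3 = 20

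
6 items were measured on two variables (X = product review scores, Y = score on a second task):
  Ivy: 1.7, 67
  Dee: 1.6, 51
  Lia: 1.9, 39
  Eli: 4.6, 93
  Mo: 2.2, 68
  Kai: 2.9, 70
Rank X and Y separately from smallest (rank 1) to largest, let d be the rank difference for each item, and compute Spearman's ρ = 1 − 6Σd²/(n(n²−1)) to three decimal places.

Ranks of variable 1: 2, 1, 3, 6, 4, 5
Ranks of variable 2: 3, 2, 1, 6, 4, 5
d = r₁ − r₂: -1, -1, 2, 0, 0, 0
d²: 1, 1, 4, 0, 0, 0; Σd² = 6
ρ = 1 − 6·6/(6·35) = 1 − 36/210 = 0.829

0.829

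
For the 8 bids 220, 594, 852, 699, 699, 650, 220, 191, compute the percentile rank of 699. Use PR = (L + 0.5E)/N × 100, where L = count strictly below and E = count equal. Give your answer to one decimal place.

75.0

N = 8.
Strictly below 699: 5. Equal to 699: 2.
PR = (5 + 0.5·2)/8 × 100 = 75.0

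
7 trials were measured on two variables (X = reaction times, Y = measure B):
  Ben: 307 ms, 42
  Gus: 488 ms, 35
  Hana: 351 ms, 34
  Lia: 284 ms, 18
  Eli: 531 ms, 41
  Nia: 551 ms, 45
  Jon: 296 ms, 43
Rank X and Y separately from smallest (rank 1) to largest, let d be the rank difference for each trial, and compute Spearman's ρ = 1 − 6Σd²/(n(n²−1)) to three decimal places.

Ranks of variable 1: 3, 5, 4, 1, 6, 7, 2
Ranks of variable 2: 5, 3, 2, 1, 4, 7, 6
d = r₁ − r₂: -2, 2, 2, 0, 2, 0, -4
d²: 4, 4, 4, 0, 4, 0, 16; Σd² = 32
ρ = 1 − 6·32/(7·48) = 1 − 192/336 = 0.429

0.429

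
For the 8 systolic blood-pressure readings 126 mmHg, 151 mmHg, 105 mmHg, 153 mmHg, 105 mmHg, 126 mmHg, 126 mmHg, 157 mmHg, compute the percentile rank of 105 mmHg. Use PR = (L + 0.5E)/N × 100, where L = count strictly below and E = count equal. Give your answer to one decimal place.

N = 8.
Strictly below 105: 0. Equal to 105: 2.
PR = (0 + 0.5·2)/8 × 100 = 12.5

12.5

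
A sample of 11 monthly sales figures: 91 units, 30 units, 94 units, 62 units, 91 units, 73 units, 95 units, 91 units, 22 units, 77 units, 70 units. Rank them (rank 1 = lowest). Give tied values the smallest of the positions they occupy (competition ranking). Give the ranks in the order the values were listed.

7, 2, 10, 3, 7, 5, 11, 7, 1, 6, 4

Sorted (ascending): 22, 30, 62, 70, 73, 77, 91, 91, 91, 94, 95
The 3 values of 91 occupy positions 7–9 → each gets rank 7.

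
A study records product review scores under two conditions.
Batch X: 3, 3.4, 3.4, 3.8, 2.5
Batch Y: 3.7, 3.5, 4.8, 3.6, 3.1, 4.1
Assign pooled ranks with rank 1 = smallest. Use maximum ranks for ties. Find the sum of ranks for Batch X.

22

Sorted (ascending): 2.5, 3, 3.1, 3.4, 3.4, 3.5, 3.6, 3.7, 3.8, 4.1, 4.8
The 2 values of 3.4 occupy positions 4–5 → each gets rank 5.
Batch X values → pooled ranks: 3→2, 3.4→5, 3.4→5, 3.8→9, 2.5→1
Rank sum = 2 + 5 + 5 + 9 + 1 = 22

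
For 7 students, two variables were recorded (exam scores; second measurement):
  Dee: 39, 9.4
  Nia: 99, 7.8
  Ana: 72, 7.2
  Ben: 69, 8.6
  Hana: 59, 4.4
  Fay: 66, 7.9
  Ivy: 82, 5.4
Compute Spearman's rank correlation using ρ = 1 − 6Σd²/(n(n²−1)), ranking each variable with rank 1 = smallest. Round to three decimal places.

-0.321

Ranks of variable 1: 1, 7, 5, 4, 2, 3, 6
Ranks of variable 2: 7, 4, 3, 6, 1, 5, 2
d = r₁ − r₂: -6, 3, 2, -2, 1, -2, 4
d²: 36, 9, 4, 4, 1, 4, 16; Σd² = 74
ρ = 1 − 6·74/(7·48) = 1 − 444/336 = -0.321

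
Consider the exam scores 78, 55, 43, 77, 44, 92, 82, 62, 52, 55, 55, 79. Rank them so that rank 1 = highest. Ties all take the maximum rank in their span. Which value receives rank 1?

92

Sorted (descending): 92, 82, 79, 78, 77, 62, 55, 55, 55, 52, 44, 43
The 3 values of 55 occupy positions 7–9 → each gets rank 9.
Rank 1 → value 92.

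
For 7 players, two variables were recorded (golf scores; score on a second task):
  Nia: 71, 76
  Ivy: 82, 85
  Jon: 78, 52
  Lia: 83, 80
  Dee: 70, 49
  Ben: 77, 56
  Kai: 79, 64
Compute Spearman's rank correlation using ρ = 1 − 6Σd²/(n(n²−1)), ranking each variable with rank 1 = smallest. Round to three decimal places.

Ranks of variable 1: 2, 6, 4, 7, 1, 3, 5
Ranks of variable 2: 5, 7, 2, 6, 1, 3, 4
d = r₁ − r₂: -3, -1, 2, 1, 0, 0, 1
d²: 9, 1, 4, 1, 0, 0, 1; Σd² = 16
ρ = 1 − 6·16/(7·48) = 1 − 96/336 = 0.714

0.714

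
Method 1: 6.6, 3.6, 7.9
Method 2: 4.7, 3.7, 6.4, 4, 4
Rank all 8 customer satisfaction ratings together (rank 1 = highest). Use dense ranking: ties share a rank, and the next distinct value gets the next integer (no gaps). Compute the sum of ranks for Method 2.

23

Sorted (descending): 7.9, 6.6, 6.4, 4.7, 4, 4, 3.7, 3.6
The 2 values of 4 share dense rank 5.
Remaining distinct values take the next consecutive integers.
Method 2 values → pooled ranks: 4.7→4, 3.7→6, 6.4→3, 4→5, 4→5
Rank sum = 4 + 6 + 3 + 5 + 5 = 23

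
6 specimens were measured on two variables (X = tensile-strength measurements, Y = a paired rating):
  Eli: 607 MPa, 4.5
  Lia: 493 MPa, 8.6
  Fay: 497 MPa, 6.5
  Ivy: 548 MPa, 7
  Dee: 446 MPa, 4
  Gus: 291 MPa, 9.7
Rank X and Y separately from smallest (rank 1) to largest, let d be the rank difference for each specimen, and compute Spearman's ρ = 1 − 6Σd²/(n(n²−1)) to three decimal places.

Ranks of variable 1: 6, 3, 4, 5, 2, 1
Ranks of variable 2: 2, 5, 3, 4, 1, 6
d = r₁ − r₂: 4, -2, 1, 1, 1, -5
d²: 16, 4, 1, 1, 1, 25; Σd² = 48
ρ = 1 − 6·48/(6·35) = 1 − 288/210 = -0.371

-0.371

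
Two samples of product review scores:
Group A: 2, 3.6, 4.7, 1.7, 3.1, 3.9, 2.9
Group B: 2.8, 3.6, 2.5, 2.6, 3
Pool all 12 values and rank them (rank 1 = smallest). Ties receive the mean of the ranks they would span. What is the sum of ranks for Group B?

28.5

Sorted (ascending): 1.7, 2, 2.5, 2.6, 2.8, 2.9, 3, 3.1, 3.6, 3.6, 3.9, 4.7
The 2 values of 3.6 occupy positions 9–10 → average rank (9+10)/2 = 9.5.
Group B values → pooled ranks: 2.8→5, 3.6→9.5, 2.5→3, 2.6→4, 3→7
Rank sum = 5 + 9.5 + 3 + 4 + 7 = 28.5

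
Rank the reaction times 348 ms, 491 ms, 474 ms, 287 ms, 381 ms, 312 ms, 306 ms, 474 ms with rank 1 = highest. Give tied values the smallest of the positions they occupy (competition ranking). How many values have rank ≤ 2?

3

Sorted (descending): 491, 474, 474, 381, 348, 312, 306, 287
The 2 values of 474 occupy positions 2–3 → each gets rank 2.
Ranks ≤ 2: {1, 2, 2} → 3 values.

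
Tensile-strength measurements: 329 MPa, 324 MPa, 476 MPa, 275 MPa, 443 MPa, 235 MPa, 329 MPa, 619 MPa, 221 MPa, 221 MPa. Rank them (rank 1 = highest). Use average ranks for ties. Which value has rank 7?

275

Sorted (descending): 619, 476, 443, 329, 329, 324, 275, 235, 221, 221
The 2 values of 329 occupy positions 4–5 → average rank (4+5)/2 = 4.5.
The 2 values of 221 occupy positions 9–10 → average rank (9+10)/2 = 9.5.
Rank 7 → value 275.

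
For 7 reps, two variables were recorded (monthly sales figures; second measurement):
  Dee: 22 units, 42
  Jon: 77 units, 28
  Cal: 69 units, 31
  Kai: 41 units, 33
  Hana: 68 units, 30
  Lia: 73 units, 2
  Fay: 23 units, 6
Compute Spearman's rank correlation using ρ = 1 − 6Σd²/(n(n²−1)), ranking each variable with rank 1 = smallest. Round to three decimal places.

-0.536

Ranks of variable 1: 1, 7, 5, 3, 4, 6, 2
Ranks of variable 2: 7, 3, 5, 6, 4, 1, 2
d = r₁ − r₂: -6, 4, 0, -3, 0, 5, 0
d²: 36, 16, 0, 9, 0, 25, 0; Σd² = 86
ρ = 1 − 6·86/(7·48) = 1 − 516/336 = -0.536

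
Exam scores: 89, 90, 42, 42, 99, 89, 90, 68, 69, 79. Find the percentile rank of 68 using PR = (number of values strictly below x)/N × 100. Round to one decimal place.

20.0

N = 10.
Strictly below 68: 2. Equal to 68: 1.
PR = 2/10 × 100 = 20.0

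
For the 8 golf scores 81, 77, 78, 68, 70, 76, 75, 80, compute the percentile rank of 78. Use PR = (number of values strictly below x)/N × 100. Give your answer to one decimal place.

N = 8.
Strictly below 78: 5. Equal to 78: 1.
PR = 5/8 × 100 = 62.5

62.5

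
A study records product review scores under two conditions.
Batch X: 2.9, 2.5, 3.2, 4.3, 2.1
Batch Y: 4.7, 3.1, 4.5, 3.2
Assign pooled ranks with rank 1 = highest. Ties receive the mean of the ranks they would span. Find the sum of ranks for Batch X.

Sorted (descending): 4.7, 4.5, 4.3, 3.2, 3.2, 3.1, 2.9, 2.5, 2.1
The 2 values of 3.2 occupy positions 4–5 → average rank (4+5)/2 = 4.5.
Batch X values → pooled ranks: 2.9→7, 2.5→8, 3.2→4.5, 4.3→3, 2.1→9
Rank sum = 7 + 8 + 4.5 + 3 + 9 = 31.5

31.5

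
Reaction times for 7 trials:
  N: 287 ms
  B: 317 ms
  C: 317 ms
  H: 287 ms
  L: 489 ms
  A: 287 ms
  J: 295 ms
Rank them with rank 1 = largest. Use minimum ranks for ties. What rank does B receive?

2

Sorted (descending): 489, 317, 317, 295, 287, 287, 287
The 2 values of 317 occupy positions 2–3 → each gets rank 2.
The 3 values of 287 occupy positions 5–7 → each gets rank 5.
B has value 317 ms → rank 2.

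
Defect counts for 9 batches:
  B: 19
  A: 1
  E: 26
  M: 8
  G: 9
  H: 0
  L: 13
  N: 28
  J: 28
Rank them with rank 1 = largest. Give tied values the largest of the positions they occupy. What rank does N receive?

Sorted (descending): 28, 28, 26, 19, 13, 9, 8, 1, 0
The 2 values of 28 occupy positions 1–2 → each gets rank 2.
N has value 28 → rank 2.

2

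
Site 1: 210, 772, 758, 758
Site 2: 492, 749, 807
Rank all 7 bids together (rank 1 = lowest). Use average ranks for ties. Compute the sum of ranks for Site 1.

16

Sorted (ascending): 210, 492, 749, 758, 758, 772, 807
The 2 values of 758 occupy positions 4–5 → average rank (4+5)/2 = 4.5.
Site 1 values → pooled ranks: 210→1, 772→6, 758→4.5, 758→4.5
Rank sum = 1 + 6 + 4.5 + 4.5 = 16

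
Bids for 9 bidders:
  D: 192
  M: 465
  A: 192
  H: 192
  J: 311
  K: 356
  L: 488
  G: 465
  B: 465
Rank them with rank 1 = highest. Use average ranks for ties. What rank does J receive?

6

Sorted (descending): 488, 465, 465, 465, 356, 311, 192, 192, 192
The 3 values of 465 occupy positions 2–4 → average rank 3.
The 3 values of 192 occupy positions 7–9 → average rank 8.
J has value 311 → rank 6.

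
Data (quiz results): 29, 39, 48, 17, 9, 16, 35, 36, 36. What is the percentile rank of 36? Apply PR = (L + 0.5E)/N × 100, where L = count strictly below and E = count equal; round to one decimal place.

N = 9.
Strictly below 36: 5. Equal to 36: 2.
PR = (5 + 0.5·2)/9 × 100 = 66.7

66.7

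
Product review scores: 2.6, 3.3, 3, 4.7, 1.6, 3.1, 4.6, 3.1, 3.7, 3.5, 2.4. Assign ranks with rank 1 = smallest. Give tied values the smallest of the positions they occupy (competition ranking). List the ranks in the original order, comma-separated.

Sorted (ascending): 1.6, 2.4, 2.6, 3, 3.1, 3.1, 3.3, 3.5, 3.7, 4.6, 4.7
The 2 values of 3.1 occupy positions 5–6 → each gets rank 5.

3, 7, 4, 11, 1, 5, 10, 5, 9, 8, 2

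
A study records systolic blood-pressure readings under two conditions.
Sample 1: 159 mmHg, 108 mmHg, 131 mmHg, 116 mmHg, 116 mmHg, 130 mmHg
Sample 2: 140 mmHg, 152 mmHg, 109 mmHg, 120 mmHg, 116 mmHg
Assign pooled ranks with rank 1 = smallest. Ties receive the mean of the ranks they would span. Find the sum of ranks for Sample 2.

Sorted (ascending): 108, 109, 116, 116, 116, 120, 130, 131, 140, 152, 159
The 3 values of 116 occupy positions 3–5 → average rank 4.
Sample 2 values → pooled ranks: 140→9, 152→10, 109→2, 120→6, 116→4
Rank sum = 9 + 10 + 2 + 6 + 4 = 31

31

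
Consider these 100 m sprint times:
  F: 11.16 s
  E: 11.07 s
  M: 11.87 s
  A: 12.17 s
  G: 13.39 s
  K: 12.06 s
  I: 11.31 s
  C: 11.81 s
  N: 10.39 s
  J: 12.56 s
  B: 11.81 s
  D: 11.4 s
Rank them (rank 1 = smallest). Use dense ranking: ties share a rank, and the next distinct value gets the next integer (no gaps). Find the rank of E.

Sorted (ascending): 10.39, 11.07, 11.16, 11.31, 11.4, 11.81, 11.81, 11.87, 12.06, 12.17, 12.56, 13.39
The 2 values of 11.81 share dense rank 6.
Remaining distinct values take the next consecutive integers.
E has value 11.07 s → rank 2.

2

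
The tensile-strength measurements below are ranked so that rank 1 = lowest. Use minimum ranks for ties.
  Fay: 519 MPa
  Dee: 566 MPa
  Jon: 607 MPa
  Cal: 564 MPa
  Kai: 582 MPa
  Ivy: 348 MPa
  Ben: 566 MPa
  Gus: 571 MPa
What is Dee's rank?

4

Sorted (ascending): 348, 519, 564, 566, 566, 571, 582, 607
The 2 values of 566 occupy positions 4–5 → each gets rank 4.
Dee has value 566 MPa → rank 4.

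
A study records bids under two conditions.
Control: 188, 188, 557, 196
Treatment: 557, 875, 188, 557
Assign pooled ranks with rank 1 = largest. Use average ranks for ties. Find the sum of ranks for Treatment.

Sorted (descending): 875, 557, 557, 557, 196, 188, 188, 188
The 3 values of 557 occupy positions 2–4 → average rank 3.
The 3 values of 188 occupy positions 6–8 → average rank 7.
Treatment values → pooled ranks: 557→3, 875→1, 188→7, 557→3
Rank sum = 3 + 1 + 7 + 3 = 14

14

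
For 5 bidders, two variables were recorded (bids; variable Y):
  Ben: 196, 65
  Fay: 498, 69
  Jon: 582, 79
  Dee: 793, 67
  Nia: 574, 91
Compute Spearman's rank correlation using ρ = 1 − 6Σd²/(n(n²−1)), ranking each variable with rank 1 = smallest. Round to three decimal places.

Ranks of variable 1: 1, 2, 4, 5, 3
Ranks of variable 2: 1, 3, 4, 2, 5
d = r₁ − r₂: 0, -1, 0, 3, -2
d²: 0, 1, 0, 9, 4; Σd² = 14
ρ = 1 − 6·14/(5·24) = 1 − 84/120 = 0.300

0.300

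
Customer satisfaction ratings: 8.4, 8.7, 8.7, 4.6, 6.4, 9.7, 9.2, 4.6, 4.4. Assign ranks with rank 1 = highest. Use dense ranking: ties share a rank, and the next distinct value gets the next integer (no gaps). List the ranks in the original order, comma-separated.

Sorted (descending): 9.7, 9.2, 8.7, 8.7, 8.4, 6.4, 4.6, 4.6, 4.4
The 2 values of 8.7 share dense rank 3.
The 2 values of 4.6 share dense rank 6.
Remaining distinct values take the next consecutive integers.

4, 3, 3, 6, 5, 1, 2, 6, 7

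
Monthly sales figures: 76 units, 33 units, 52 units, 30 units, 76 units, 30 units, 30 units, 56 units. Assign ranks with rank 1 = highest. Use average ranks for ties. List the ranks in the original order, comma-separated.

Sorted (descending): 76, 76, 56, 52, 33, 30, 30, 30
The 2 values of 76 occupy positions 1–2 → average rank (1+2)/2 = 1.5.
The 3 values of 30 occupy positions 6–8 → average rank 7.

1.5, 5, 4, 7, 1.5, 7, 7, 3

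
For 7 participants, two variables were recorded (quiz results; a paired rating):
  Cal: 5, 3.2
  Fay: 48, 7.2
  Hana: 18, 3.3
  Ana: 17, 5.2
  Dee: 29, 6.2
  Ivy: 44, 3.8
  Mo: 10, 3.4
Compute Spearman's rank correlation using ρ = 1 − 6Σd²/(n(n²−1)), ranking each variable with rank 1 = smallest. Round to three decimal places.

0.750

Ranks of variable 1: 1, 7, 4, 3, 5, 6, 2
Ranks of variable 2: 1, 7, 2, 5, 6, 4, 3
d = r₁ − r₂: 0, 0, 2, -2, -1, 2, -1
d²: 0, 0, 4, 4, 1, 4, 1; Σd² = 14
ρ = 1 − 6·14/(7·48) = 1 − 84/336 = 0.750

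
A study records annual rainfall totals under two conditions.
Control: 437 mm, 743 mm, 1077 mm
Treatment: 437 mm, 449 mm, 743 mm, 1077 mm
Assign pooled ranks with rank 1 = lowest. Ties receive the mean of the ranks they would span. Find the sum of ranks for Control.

12.5

Sorted (ascending): 437, 437, 449, 743, 743, 1077, 1077
The 2 values of 437 occupy positions 1–2 → average rank (1+2)/2 = 1.5.
The 2 values of 743 occupy positions 4–5 → average rank (4+5)/2 = 4.5.
The 2 values of 1077 occupy positions 6–7 → average rank (6+7)/2 = 6.5.
Control values → pooled ranks: 437→1.5, 743→4.5, 1077→6.5
Rank sum = 1.5 + 4.5 + 6.5 = 12.5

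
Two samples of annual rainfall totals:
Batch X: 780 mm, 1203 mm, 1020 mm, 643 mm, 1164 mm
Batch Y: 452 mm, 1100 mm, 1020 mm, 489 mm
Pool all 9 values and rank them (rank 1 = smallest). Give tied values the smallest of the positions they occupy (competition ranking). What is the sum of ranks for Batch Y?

15

Sorted (ascending): 452, 489, 643, 780, 1020, 1020, 1100, 1164, 1203
The 2 values of 1020 occupy positions 5–6 → each gets rank 5.
Batch Y values → pooled ranks: 452→1, 1100→7, 1020→5, 489→2
Rank sum = 1 + 7 + 5 + 2 = 15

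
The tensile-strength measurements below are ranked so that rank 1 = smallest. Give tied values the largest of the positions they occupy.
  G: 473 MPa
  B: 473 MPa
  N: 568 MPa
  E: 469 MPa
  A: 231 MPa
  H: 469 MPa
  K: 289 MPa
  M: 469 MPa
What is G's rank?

Sorted (ascending): 231, 289, 469, 469, 469, 473, 473, 568
The 3 values of 469 occupy positions 3–5 → each gets rank 5.
The 2 values of 473 occupy positions 6–7 → each gets rank 7.
G has value 473 MPa → rank 7.

7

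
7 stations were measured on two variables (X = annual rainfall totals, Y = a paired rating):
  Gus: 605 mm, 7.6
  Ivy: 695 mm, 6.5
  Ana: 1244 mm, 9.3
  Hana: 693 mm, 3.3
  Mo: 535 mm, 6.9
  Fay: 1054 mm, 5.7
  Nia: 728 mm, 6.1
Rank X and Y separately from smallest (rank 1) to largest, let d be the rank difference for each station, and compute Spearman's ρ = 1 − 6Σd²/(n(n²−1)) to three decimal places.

Ranks of variable 1: 2, 4, 7, 3, 1, 6, 5
Ranks of variable 2: 6, 4, 7, 1, 5, 2, 3
d = r₁ − r₂: -4, 0, 0, 2, -4, 4, 2
d²: 16, 0, 0, 4, 16, 16, 4; Σd² = 56
ρ = 1 − 6·56/(7·48) = 1 − 336/336 = 0.000

0.000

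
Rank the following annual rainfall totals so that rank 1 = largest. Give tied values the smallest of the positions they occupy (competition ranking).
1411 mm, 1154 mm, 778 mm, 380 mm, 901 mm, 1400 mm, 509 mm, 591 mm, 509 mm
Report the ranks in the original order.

Sorted (descending): 1411, 1400, 1154, 901, 778, 591, 509, 509, 380
The 2 values of 509 occupy positions 7–8 → each gets rank 7.

1, 3, 5, 9, 4, 2, 7, 6, 7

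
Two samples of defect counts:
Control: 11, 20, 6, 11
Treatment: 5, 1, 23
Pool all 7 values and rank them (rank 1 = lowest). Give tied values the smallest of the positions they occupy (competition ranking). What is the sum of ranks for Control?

Sorted (ascending): 1, 5, 6, 11, 11, 20, 23
The 2 values of 11 occupy positions 4–5 → each gets rank 4.
Control values → pooled ranks: 11→4, 20→6, 6→3, 11→4
Rank sum = 4 + 6 + 3 + 4 = 17

17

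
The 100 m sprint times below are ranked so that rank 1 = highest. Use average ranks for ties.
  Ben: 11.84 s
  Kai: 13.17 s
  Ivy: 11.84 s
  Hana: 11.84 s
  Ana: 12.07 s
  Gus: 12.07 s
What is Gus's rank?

Sorted (descending): 13.17, 12.07, 12.07, 11.84, 11.84, 11.84
The 2 values of 12.07 occupy positions 2–3 → average rank (2+3)/2 = 2.5.
The 3 values of 11.84 occupy positions 4–6 → average rank 5.
Gus has value 12.07 s → rank 2.5.

2.5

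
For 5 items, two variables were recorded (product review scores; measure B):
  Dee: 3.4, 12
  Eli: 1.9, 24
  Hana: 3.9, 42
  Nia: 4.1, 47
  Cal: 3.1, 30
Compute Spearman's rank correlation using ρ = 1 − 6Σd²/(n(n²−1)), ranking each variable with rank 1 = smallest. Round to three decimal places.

Ranks of variable 1: 3, 1, 4, 5, 2
Ranks of variable 2: 1, 2, 4, 5, 3
d = r₁ − r₂: 2, -1, 0, 0, -1
d²: 4, 1, 0, 0, 1; Σd² = 6
ρ = 1 − 6·6/(5·24) = 1 − 36/120 = 0.700

0.700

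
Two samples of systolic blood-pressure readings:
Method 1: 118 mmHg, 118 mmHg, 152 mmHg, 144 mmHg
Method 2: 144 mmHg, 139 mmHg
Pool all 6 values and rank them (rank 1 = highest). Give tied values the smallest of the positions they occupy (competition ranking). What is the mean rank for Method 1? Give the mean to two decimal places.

3.25

Sorted (descending): 152, 144, 144, 139, 118, 118
The 2 values of 144 occupy positions 2–3 → each gets rank 2.
The 2 values of 118 occupy positions 5–6 → each gets rank 5.
Method 1 values → pooled ranks: 118→5, 118→5, 152→1, 144→2
Mean rank = (5 + 5 + 1 + 2) / 4 = 3.25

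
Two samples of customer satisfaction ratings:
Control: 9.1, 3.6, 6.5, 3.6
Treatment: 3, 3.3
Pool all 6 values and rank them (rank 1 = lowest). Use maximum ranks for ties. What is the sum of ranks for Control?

19

Sorted (ascending): 3, 3.3, 3.6, 3.6, 6.5, 9.1
The 2 values of 3.6 occupy positions 3–4 → each gets rank 4.
Control values → pooled ranks: 9.1→6, 3.6→4, 6.5→5, 3.6→4
Rank sum = 6 + 4 + 5 + 4 = 19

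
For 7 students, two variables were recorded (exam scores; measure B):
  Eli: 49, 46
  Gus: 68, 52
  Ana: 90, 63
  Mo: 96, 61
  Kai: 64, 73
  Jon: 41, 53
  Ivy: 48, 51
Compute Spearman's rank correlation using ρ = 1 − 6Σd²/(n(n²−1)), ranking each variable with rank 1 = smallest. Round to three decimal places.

Ranks of variable 1: 3, 5, 6, 7, 4, 1, 2
Ranks of variable 2: 1, 3, 6, 5, 7, 4, 2
d = r₁ − r₂: 2, 2, 0, 2, -3, -3, 0
d²: 4, 4, 0, 4, 9, 9, 0; Σd² = 30
ρ = 1 − 6·30/(7·48) = 1 − 180/336 = 0.464

0.464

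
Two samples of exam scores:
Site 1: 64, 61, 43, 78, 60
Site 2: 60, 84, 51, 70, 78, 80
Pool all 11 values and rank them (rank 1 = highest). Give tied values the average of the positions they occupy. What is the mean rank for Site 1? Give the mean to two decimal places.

Sorted (descending): 84, 80, 78, 78, 70, 64, 61, 60, 60, 51, 43
The 2 values of 78 occupy positions 3–4 → average rank (3+4)/2 = 3.5.
The 2 values of 60 occupy positions 8–9 → average rank (8+9)/2 = 8.5.
Site 1 values → pooled ranks: 64→6, 61→7, 43→11, 78→3.5, 60→8.5
Mean rank = (6 + 7 + 11 + 3.5 + 8.5) / 5 = 7.20

7.20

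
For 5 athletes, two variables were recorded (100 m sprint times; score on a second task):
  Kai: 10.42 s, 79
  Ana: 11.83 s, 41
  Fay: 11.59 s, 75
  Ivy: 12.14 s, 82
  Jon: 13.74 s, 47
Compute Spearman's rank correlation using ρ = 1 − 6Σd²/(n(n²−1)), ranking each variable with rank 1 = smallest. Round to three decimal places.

Ranks of variable 1: 1, 3, 2, 4, 5
Ranks of variable 2: 4, 1, 3, 5, 2
d = r₁ − r₂: -3, 2, -1, -1, 3
d²: 9, 4, 1, 1, 9; Σd² = 24
ρ = 1 − 6·24/(5·24) = 1 − 144/120 = -0.200

-0.200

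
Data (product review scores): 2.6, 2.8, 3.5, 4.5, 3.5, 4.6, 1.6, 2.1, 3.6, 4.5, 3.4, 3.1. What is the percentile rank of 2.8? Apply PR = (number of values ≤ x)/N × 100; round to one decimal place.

33.3

N = 12.
Strictly below 2.8: 3. Equal to 2.8: 1.
PR = 4/12 × 100 = 33.3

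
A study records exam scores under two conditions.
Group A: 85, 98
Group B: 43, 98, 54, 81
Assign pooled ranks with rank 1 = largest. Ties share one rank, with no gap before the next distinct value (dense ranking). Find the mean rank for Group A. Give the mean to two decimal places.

1.50

Sorted (descending): 98, 98, 85, 81, 54, 43
The 2 values of 98 share dense rank 1.
Remaining distinct values take the next consecutive integers.
Group A values → pooled ranks: 85→2, 98→1
Mean rank = (2 + 1) / 2 = 1.50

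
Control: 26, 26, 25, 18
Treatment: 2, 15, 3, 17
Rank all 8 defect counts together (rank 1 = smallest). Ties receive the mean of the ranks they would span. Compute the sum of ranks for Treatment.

10

Sorted (ascending): 2, 3, 15, 17, 18, 25, 26, 26
The 2 values of 26 occupy positions 7–8 → average rank (7+8)/2 = 7.5.
Treatment values → pooled ranks: 2→1, 15→3, 3→2, 17→4
Rank sum = 1 + 3 + 2 + 4 = 10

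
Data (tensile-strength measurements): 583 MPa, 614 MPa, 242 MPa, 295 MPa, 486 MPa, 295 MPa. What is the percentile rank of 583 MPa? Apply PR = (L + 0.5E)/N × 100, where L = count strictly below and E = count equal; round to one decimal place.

N = 6.
Strictly below 583: 4. Equal to 583: 1.
PR = (4 + 0.5·1)/6 × 100 = 75.0

75.0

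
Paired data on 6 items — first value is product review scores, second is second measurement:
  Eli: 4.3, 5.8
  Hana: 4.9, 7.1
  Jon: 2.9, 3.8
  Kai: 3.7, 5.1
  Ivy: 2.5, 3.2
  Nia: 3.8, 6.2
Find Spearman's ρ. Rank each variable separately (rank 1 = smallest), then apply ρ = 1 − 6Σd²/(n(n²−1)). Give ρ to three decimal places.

0.943

Ranks of variable 1: 5, 6, 2, 3, 1, 4
Ranks of variable 2: 4, 6, 2, 3, 1, 5
d = r₁ − r₂: 1, 0, 0, 0, 0, -1
d²: 1, 0, 0, 0, 0, 1; Σd² = 2
ρ = 1 − 6·2/(6·35) = 1 − 12/210 = 0.943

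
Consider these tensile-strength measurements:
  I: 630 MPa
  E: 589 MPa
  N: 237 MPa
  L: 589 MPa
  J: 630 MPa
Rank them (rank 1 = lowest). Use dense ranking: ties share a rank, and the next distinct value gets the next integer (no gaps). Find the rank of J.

Sorted (ascending): 237, 589, 589, 630, 630
The 2 values of 589 share dense rank 2.
The 2 values of 630 share dense rank 3.
Remaining distinct values take the next consecutive integers.
J has value 630 MPa → rank 3.

3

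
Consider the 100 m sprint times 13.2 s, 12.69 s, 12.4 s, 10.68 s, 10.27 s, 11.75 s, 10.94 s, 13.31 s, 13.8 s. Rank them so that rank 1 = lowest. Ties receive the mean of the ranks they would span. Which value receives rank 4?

11.75

Sorted (ascending): 10.27, 10.68, 10.94, 11.75, 12.4, 12.69, 13.2, 13.31, 13.8
No ties — each value takes its position as its rank.
Rank 4 → value 11.75.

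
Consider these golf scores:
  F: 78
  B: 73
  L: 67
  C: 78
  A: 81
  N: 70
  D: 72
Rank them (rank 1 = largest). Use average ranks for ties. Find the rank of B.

Sorted (descending): 81, 78, 78, 73, 72, 70, 67
The 2 values of 78 occupy positions 2–3 → average rank (2+3)/2 = 2.5.
B has value 73 → rank 4.

4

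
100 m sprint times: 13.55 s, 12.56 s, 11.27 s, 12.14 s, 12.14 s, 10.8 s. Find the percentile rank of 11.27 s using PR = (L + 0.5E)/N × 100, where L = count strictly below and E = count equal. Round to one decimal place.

25.0

N = 6.
Strictly below 11.27: 1. Equal to 11.27: 1.
PR = (1 + 0.5·1)/6 × 100 = 25.0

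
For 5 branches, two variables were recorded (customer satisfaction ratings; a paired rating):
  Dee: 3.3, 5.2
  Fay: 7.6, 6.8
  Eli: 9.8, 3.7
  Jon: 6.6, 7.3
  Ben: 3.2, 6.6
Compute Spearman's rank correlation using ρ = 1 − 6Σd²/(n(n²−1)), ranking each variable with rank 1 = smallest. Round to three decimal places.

-0.200

Ranks of variable 1: 2, 4, 5, 3, 1
Ranks of variable 2: 2, 4, 1, 5, 3
d = r₁ − r₂: 0, 0, 4, -2, -2
d²: 0, 0, 16, 4, 4; Σd² = 24
ρ = 1 − 6·24/(5·24) = 1 − 144/120 = -0.200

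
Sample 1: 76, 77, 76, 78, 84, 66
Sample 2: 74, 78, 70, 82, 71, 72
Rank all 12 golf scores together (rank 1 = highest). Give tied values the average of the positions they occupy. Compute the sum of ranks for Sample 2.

43.5

Sorted (descending): 84, 82, 78, 78, 77, 76, 76, 74, 72, 71, 70, 66
The 2 values of 78 occupy positions 3–4 → average rank (3+4)/2 = 3.5.
The 2 values of 76 occupy positions 6–7 → average rank (6+7)/2 = 6.5.
Sample 2 values → pooled ranks: 74→8, 78→3.5, 70→11, 82→2, 71→10, 72→9
Rank sum = 8 + 3.5 + 11 + 2 + 10 + 9 = 43.5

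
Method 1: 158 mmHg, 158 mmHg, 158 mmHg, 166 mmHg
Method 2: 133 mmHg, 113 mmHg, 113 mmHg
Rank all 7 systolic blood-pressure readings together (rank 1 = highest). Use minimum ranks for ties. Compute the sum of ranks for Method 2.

Sorted (descending): 166, 158, 158, 158, 133, 113, 113
The 3 values of 158 occupy positions 2–4 → each gets rank 2.
The 2 values of 113 occupy positions 6–7 → each gets rank 6.
Method 2 values → pooled ranks: 133→5, 113→6, 113→6
Rank sum = 5 + 6 + 6 = 17

17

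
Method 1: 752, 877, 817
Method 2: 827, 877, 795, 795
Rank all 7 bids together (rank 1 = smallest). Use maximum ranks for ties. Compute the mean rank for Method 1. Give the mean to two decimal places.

4.00

Sorted (ascending): 752, 795, 795, 817, 827, 877, 877
The 2 values of 795 occupy positions 2–3 → each gets rank 3.
The 2 values of 877 occupy positions 6–7 → each gets rank 7.
Method 1 values → pooled ranks: 752→1, 877→7, 817→4
Mean rank = (1 + 7 + 4) / 3 = 4.00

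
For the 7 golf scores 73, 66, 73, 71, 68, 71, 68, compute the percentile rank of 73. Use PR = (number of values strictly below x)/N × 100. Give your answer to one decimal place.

N = 7.
Strictly below 73: 5. Equal to 73: 2.
PR = 5/7 × 100 = 71.4

71.4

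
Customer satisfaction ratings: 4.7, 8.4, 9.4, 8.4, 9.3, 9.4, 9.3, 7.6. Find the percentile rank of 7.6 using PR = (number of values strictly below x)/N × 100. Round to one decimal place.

12.5

N = 8.
Strictly below 7.6: 1. Equal to 7.6: 1.
PR = 1/8 × 100 = 12.5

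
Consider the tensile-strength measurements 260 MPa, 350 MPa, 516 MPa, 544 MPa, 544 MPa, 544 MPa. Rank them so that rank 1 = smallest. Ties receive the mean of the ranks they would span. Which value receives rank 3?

516

Sorted (ascending): 260, 350, 516, 544, 544, 544
The 3 values of 544 occupy positions 4–6 → average rank 5.
Rank 3 → value 516.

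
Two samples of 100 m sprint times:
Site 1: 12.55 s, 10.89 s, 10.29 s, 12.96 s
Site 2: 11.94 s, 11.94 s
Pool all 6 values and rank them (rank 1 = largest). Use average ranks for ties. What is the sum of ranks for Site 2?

Sorted (descending): 12.96, 12.55, 11.94, 11.94, 10.89, 10.29
The 2 values of 11.94 occupy positions 3–4 → average rank (3+4)/2 = 3.5.
Site 2 values → pooled ranks: 11.94→3.5, 11.94→3.5
Rank sum = 3.5 + 3.5 = 7

7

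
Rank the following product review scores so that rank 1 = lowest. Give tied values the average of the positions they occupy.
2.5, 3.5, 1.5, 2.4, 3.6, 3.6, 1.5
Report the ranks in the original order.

Sorted (ascending): 1.5, 1.5, 2.4, 2.5, 3.5, 3.6, 3.6
The 2 values of 1.5 occupy positions 1–2 → average rank (1+2)/2 = 1.5.
The 2 values of 3.6 occupy positions 6–7 → average rank (6+7)/2 = 6.5.

4, 5, 1.5, 3, 6.5, 6.5, 1.5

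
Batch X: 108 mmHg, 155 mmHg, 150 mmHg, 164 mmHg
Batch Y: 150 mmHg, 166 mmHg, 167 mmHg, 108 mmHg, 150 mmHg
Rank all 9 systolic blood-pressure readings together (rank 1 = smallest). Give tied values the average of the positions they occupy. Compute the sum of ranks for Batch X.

18.5

Sorted (ascending): 108, 108, 150, 150, 150, 155, 164, 166, 167
The 2 values of 108 occupy positions 1–2 → average rank (1+2)/2 = 1.5.
The 3 values of 150 occupy positions 3–5 → average rank 4.
Batch X values → pooled ranks: 108→1.5, 155→6, 150→4, 164→7
Rank sum = 1.5 + 6 + 4 + 7 = 18.5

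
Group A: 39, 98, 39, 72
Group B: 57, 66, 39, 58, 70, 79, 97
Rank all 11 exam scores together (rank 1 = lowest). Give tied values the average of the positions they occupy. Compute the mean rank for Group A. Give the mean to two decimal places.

5.75

Sorted (ascending): 39, 39, 39, 57, 58, 66, 70, 72, 79, 97, 98
The 3 values of 39 occupy positions 1–3 → average rank 2.
Group A values → pooled ranks: 39→2, 98→11, 39→2, 72→8
Mean rank = (2 + 11 + 2 + 8) / 4 = 5.75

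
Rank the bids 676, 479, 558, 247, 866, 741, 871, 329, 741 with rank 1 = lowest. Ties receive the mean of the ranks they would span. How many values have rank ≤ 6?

Sorted (ascending): 247, 329, 479, 558, 676, 741, 741, 866, 871
The 2 values of 741 occupy positions 6–7 → average rank (6+7)/2 = 6.5.
Ranks ≤ 6: {1, 2, 3, 4, 5} → 5 values.

5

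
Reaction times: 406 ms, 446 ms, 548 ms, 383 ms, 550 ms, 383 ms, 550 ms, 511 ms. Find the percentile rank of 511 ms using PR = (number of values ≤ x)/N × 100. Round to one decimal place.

N = 8.
Strictly below 511: 4. Equal to 511: 1.
PR = 5/8 × 100 = 62.5

62.5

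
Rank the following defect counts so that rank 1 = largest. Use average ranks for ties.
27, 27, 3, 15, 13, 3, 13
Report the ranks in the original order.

Sorted (descending): 27, 27, 15, 13, 13, 3, 3
The 2 values of 27 occupy positions 1–2 → average rank (1+2)/2 = 1.5.
The 2 values of 13 occupy positions 4–5 → average rank (4+5)/2 = 4.5.
The 2 values of 3 occupy positions 6–7 → average rank (6+7)/2 = 6.5.

1.5, 1.5, 6.5, 3, 4.5, 6.5, 4.5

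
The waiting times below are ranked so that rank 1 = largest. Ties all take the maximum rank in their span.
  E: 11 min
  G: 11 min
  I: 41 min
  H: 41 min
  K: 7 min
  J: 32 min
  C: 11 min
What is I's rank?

2

Sorted (descending): 41, 41, 32, 11, 11, 11, 7
The 2 values of 41 occupy positions 1–2 → each gets rank 2.
The 3 values of 11 occupy positions 4–6 → each gets rank 6.
I has value 41 min → rank 2.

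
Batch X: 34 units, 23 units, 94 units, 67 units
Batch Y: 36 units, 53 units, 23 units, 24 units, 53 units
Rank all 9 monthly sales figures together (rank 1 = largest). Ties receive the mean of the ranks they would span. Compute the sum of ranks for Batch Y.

Sorted (descending): 94, 67, 53, 53, 36, 34, 24, 23, 23
The 2 values of 53 occupy positions 3–4 → average rank (3+4)/2 = 3.5.
The 2 values of 23 occupy positions 8–9 → average rank (8+9)/2 = 8.5.
Batch Y values → pooled ranks: 36→5, 53→3.5, 23→8.5, 24→7, 53→3.5
Rank sum = 5 + 3.5 + 8.5 + 7 + 3.5 = 27.5

27.5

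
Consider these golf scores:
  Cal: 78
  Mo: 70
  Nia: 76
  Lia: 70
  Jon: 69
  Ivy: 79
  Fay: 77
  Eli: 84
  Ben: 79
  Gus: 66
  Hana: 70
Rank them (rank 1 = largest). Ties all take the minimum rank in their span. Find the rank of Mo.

7

Sorted (descending): 84, 79, 79, 78, 77, 76, 70, 70, 70, 69, 66
The 2 values of 79 occupy positions 2–3 → each gets rank 2.
The 3 values of 70 occupy positions 7–9 → each gets rank 7.
Mo has value 70 → rank 7.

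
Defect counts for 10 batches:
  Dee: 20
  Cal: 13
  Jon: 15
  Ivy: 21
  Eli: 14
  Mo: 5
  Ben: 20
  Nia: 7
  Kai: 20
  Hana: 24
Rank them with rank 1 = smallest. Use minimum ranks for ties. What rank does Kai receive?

6

Sorted (ascending): 5, 7, 13, 14, 15, 20, 20, 20, 21, 24
The 3 values of 20 occupy positions 6–8 → each gets rank 6.
Kai has value 20 → rank 6.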